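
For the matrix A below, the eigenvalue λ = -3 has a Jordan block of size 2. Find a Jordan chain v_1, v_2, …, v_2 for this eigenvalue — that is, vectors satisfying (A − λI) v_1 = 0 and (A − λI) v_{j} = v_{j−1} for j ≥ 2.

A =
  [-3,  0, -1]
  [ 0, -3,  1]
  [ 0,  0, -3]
A Jordan chain for λ = -3 of length 2:
v_1 = (-1, 1, 0)ᵀ
v_2 = (0, 0, 1)ᵀ

Let N = A − (-3)·I. We want v_2 with N^2 v_2 = 0 but N^1 v_2 ≠ 0; then v_{j-1} := N · v_j for j = 2, …, 2.

Pick v_2 = (0, 0, 1)ᵀ.
Then v_1 = N · v_2 = (-1, 1, 0)ᵀ.

Sanity check: (A − (-3)·I) v_1 = (0, 0, 0)ᵀ = 0. ✓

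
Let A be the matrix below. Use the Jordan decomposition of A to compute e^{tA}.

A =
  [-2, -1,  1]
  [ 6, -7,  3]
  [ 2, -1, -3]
e^{tA} =
  [2*t*exp(-4*t) + exp(-4*t), -t*exp(-4*t), t*exp(-4*t)]
  [6*t*exp(-4*t), -3*t*exp(-4*t) + exp(-4*t), 3*t*exp(-4*t)]
  [2*t*exp(-4*t), -t*exp(-4*t), t*exp(-4*t) + exp(-4*t)]

Strategy: write A = P · J · P⁻¹ where J is a Jordan canonical form, so e^{tA} = P · e^{tJ} · P⁻¹, and e^{tJ} can be computed block-by-block.

A has Jordan form
J =
  [-4,  1,  0]
  [ 0, -4,  0]
  [ 0,  0, -4]
(up to reordering of blocks).

Per-block formulas:
  For a 2×2 Jordan block J_2(-4): exp(t · J_2(-4)) = e^(-4t)·(I + t·N), where N is the 2×2 nilpotent shift.
  For a 1×1 block at λ = -4: exp(t · [-4]) = [e^(-4t)].

After assembling e^{tJ} and conjugating by P, we get:

e^{tA} =
  [2*t*exp(-4*t) + exp(-4*t), -t*exp(-4*t), t*exp(-4*t)]
  [6*t*exp(-4*t), -3*t*exp(-4*t) + exp(-4*t), 3*t*exp(-4*t)]
  [2*t*exp(-4*t), -t*exp(-4*t), t*exp(-4*t) + exp(-4*t)]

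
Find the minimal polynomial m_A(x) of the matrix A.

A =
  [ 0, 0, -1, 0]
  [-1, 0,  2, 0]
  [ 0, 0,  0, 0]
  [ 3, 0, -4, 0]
x^3

The characteristic polynomial is χ_A(x) = x^4, so the eigenvalues are known. The minimal polynomial is
  m_A(x) = Π_λ (x − λ)^{k_λ}
where k_λ is the size of the *largest* Jordan block for λ (equivalently, the smallest k with (A − λI)^k v = 0 for every generalised eigenvector v of λ).

  λ = 0: largest Jordan block has size 3, contributing (x − 0)^3

So m_A(x) = x^3 = x^3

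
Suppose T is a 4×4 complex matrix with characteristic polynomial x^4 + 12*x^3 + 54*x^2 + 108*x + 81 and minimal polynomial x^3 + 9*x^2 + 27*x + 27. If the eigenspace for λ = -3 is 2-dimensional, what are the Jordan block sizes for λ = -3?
Block sizes for λ = -3: [3, 1]

Step 1 — from the characteristic polynomial, algebraic multiplicity of λ = -3 is 4. From dim ker(T − (-3)·I) = 2, there are exactly 2 Jordan blocks for λ = -3.
Step 2 — from the minimal polynomial, the factor (x + 3)^3 tells us the largest block for λ = -3 has size 3.
Step 3 — with total size 4, 2 blocks, and largest block 3, the block sizes (in nonincreasing order) are [3, 1].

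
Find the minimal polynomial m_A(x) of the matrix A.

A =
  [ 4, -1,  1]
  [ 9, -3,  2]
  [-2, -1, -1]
x^3

The characteristic polynomial is χ_A(x) = x^3, so the eigenvalues are known. The minimal polynomial is
  m_A(x) = Π_λ (x − λ)^{k_λ}
where k_λ is the size of the *largest* Jordan block for λ (equivalently, the smallest k with (A − λI)^k v = 0 for every generalised eigenvector v of λ).

  λ = 0: largest Jordan block has size 3, contributing (x − 0)^3

So m_A(x) = x^3 = x^3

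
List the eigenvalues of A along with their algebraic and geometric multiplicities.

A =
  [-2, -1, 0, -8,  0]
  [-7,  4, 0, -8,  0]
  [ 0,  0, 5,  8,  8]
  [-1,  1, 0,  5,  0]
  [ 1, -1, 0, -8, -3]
λ = -3: alg = 2, geom = 2; λ = 5: alg = 3, geom = 2

Step 1 — factor the characteristic polynomial to read off the algebraic multiplicities:
  χ_A(x) = (x - 5)^3*(x + 3)^2

Step 2 — compute geometric multiplicities via the rank-nullity identity g(λ) = n − rank(A − λI):
  rank(A − (-3)·I) = 3, so dim ker(A − (-3)·I) = n − 3 = 2
  rank(A − (5)·I) = 3, so dim ker(A − (5)·I) = n − 3 = 2

Summary:
  λ = -3: algebraic multiplicity = 2, geometric multiplicity = 2
  λ = 5: algebraic multiplicity = 3, geometric multiplicity = 2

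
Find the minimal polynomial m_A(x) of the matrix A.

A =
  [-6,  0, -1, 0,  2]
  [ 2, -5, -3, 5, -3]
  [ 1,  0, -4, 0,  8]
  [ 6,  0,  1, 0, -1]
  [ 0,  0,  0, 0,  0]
x^4 + 10*x^3 + 25*x^2

The characteristic polynomial is χ_A(x) = x^2*(x + 5)^3, so the eigenvalues are known. The minimal polynomial is
  m_A(x) = Π_λ (x − λ)^{k_λ}
where k_λ is the size of the *largest* Jordan block for λ (equivalently, the smallest k with (A − λI)^k v = 0 for every generalised eigenvector v of λ).

  λ = -5: largest Jordan block has size 2, contributing (x + 5)^2
  λ = 0: largest Jordan block has size 2, contributing (x − 0)^2

So m_A(x) = x^2*(x + 5)^2 = x^4 + 10*x^3 + 25*x^2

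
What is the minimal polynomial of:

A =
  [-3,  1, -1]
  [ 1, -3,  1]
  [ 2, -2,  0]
x^2 + 4*x + 4

The characteristic polynomial is χ_A(x) = (x + 2)^3, so the eigenvalues are known. The minimal polynomial is
  m_A(x) = Π_λ (x − λ)^{k_λ}
where k_λ is the size of the *largest* Jordan block for λ (equivalently, the smallest k with (A − λI)^k v = 0 for every generalised eigenvector v of λ).

  λ = -2: largest Jordan block has size 2, contributing (x + 2)^2

So m_A(x) = (x + 2)^2 = x^2 + 4*x + 4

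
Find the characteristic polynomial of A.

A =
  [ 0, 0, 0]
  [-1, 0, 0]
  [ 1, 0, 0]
x^3

Expanding det(x·I − A) (e.g. by cofactor expansion or by noting that A is similar to its Jordan form J, which has the same characteristic polynomial as A) gives
  χ_A(x) = x^3
which factors as x^3. The eigenvalues (with algebraic multiplicities) are λ = 0 with multiplicity 3.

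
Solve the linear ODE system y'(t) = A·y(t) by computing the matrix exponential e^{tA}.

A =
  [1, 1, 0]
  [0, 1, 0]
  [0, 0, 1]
e^{tA} =
  [exp(t), t*exp(t), 0]
  [0, exp(t), 0]
  [0, 0, exp(t)]

Strategy: write A = P · J · P⁻¹ where J is a Jordan canonical form, so e^{tA} = P · e^{tJ} · P⁻¹, and e^{tJ} can be computed block-by-block.

A has Jordan form
J =
  [1, 1, 0]
  [0, 1, 0]
  [0, 0, 1]
(up to reordering of blocks).

Per-block formulas:
  For a 2×2 Jordan block J_2(1): exp(t · J_2(1)) = e^(1t)·(I + t·N), where N is the 2×2 nilpotent shift.
  For a 1×1 block at λ = 1: exp(t · [1]) = [e^(1t)].

After assembling e^{tJ} and conjugating by P, we get:

e^{tA} =
  [exp(t), t*exp(t), 0]
  [0, exp(t), 0]
  [0, 0, exp(t)]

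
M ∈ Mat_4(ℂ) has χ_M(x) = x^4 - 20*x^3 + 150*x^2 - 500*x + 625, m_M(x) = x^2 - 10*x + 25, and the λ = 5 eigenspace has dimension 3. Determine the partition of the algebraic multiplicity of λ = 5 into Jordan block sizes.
Block sizes for λ = 5: [2, 1, 1]

Step 1 — from the characteristic polynomial, algebraic multiplicity of λ = 5 is 4. From dim ker(M − (5)·I) = 3, there are exactly 3 Jordan blocks for λ = 5.
Step 2 — from the minimal polynomial, the factor (x − 5)^2 tells us the largest block for λ = 5 has size 2.
Step 3 — with total size 4, 3 blocks, and largest block 2, the block sizes (in nonincreasing order) are [2, 1, 1].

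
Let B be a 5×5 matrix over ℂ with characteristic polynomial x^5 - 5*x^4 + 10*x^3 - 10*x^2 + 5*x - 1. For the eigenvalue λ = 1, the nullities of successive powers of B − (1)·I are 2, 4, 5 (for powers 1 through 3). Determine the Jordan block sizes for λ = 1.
Block sizes for λ = 1: [3, 2]

From the dimensions of kernels of powers, the number of Jordan blocks of size at least j is d_j − d_{j−1} where d_j = dim ker(N^j) (with d_0 = 0). Computing the differences gives [2, 2, 1].
The number of blocks of size exactly k is (#blocks of size ≥ k) − (#blocks of size ≥ k + 1), so the partition is: 1 block(s) of size 2, 1 block(s) of size 3.
In nonincreasing order the block sizes are [3, 2].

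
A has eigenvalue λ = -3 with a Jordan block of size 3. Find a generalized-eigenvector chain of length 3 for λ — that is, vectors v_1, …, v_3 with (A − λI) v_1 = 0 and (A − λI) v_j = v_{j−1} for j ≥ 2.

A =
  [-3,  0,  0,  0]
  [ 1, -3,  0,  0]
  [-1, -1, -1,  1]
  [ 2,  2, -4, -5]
A Jordan chain for λ = -3 of length 3:
v_1 = (0, 0, -1, 2)ᵀ
v_2 = (0, 1, -1, 2)ᵀ
v_3 = (1, 0, 0, 0)ᵀ

Let N = A − (-3)·I. We want v_3 with N^3 v_3 = 0 but N^2 v_3 ≠ 0; then v_{j-1} := N · v_j for j = 3, …, 2.

Pick v_3 = (1, 0, 0, 0)ᵀ.
Then v_2 = N · v_3 = (0, 1, -1, 2)ᵀ.
Then v_1 = N · v_2 = (0, 0, -1, 2)ᵀ.

Sanity check: (A − (-3)·I) v_1 = (0, 0, 0, 0)ᵀ = 0. ✓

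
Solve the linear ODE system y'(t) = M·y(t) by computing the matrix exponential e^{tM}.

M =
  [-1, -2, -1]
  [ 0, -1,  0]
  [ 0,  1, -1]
e^{tM} =
  [exp(-t), -t^2*exp(-t)/2 - 2*t*exp(-t), -t*exp(-t)]
  [0, exp(-t), 0]
  [0, t*exp(-t), exp(-t)]

Strategy: write M = P · J · P⁻¹ where J is a Jordan canonical form, so e^{tM} = P · e^{tJ} · P⁻¹, and e^{tJ} can be computed block-by-block.

M has Jordan form
J =
  [-1,  1,  0]
  [ 0, -1,  1]
  [ 0,  0, -1]
(up to reordering of blocks).

Per-block formulas:
  For a 3×3 Jordan block J_3(-1): exp(t · J_3(-1)) = e^(-1t)·(I + t·N + (t^2/2)·N^2), where N is the 3×3 nilpotent shift.

After assembling e^{tJ} and conjugating by P, we get:

e^{tM} =
  [exp(-t), -t^2*exp(-t)/2 - 2*t*exp(-t), -t*exp(-t)]
  [0, exp(-t), 0]
  [0, t*exp(-t), exp(-t)]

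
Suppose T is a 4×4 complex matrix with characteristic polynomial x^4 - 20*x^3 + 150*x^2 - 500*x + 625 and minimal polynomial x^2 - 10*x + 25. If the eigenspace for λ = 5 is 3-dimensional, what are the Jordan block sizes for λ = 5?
Block sizes for λ = 5: [2, 1, 1]

Step 1 — from the characteristic polynomial, algebraic multiplicity of λ = 5 is 4. From dim ker(T − (5)·I) = 3, there are exactly 3 Jordan blocks for λ = 5.
Step 2 — from the minimal polynomial, the factor (x − 5)^2 tells us the largest block for λ = 5 has size 2.
Step 3 — with total size 4, 3 blocks, and largest block 2, the block sizes (in nonincreasing order) are [2, 1, 1].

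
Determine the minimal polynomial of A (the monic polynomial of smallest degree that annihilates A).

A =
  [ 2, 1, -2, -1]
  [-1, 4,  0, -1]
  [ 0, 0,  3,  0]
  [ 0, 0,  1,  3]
x^3 - 9*x^2 + 27*x - 27

The characteristic polynomial is χ_A(x) = (x - 3)^4, so the eigenvalues are known. The minimal polynomial is
  m_A(x) = Π_λ (x − λ)^{k_λ}
where k_λ is the size of the *largest* Jordan block for λ (equivalently, the smallest k with (A − λI)^k v = 0 for every generalised eigenvector v of λ).

  λ = 3: largest Jordan block has size 3, contributing (x − 3)^3

So m_A(x) = (x - 3)^3 = x^3 - 9*x^2 + 27*x - 27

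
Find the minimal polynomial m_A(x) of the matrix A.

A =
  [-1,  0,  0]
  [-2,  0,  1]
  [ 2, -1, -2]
x^2 + 2*x + 1

The characteristic polynomial is χ_A(x) = (x + 1)^3, so the eigenvalues are known. The minimal polynomial is
  m_A(x) = Π_λ (x − λ)^{k_λ}
where k_λ is the size of the *largest* Jordan block for λ (equivalently, the smallest k with (A − λI)^k v = 0 for every generalised eigenvector v of λ).

  λ = -1: largest Jordan block has size 2, contributing (x + 1)^2

So m_A(x) = (x + 1)^2 = x^2 + 2*x + 1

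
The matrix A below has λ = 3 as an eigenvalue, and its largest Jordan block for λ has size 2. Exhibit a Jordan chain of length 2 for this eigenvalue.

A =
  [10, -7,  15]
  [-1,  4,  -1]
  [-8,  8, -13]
A Jordan chain for λ = 3 of length 2:
v_1 = (-1, -1, 0)ᵀ
v_2 = (2, 0, -1)ᵀ

Let N = A − (3)·I. We want v_2 with N^2 v_2 = 0 but N^1 v_2 ≠ 0; then v_{j-1} := N · v_j for j = 2, …, 2.

Pick v_2 = (2, 0, -1)ᵀ.
Then v_1 = N · v_2 = (-1, -1, 0)ᵀ.

Sanity check: (A − (3)·I) v_1 = (0, 0, 0)ᵀ = 0. ✓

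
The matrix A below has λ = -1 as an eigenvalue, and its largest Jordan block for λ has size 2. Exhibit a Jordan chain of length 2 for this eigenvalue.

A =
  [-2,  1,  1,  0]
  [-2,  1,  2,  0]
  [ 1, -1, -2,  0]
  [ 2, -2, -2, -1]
A Jordan chain for λ = -1 of length 2:
v_1 = (-1, -2, 1, 2)ᵀ
v_2 = (1, 0, 0, 0)ᵀ

Let N = A − (-1)·I. We want v_2 with N^2 v_2 = 0 but N^1 v_2 ≠ 0; then v_{j-1} := N · v_j for j = 2, …, 2.

Pick v_2 = (1, 0, 0, 0)ᵀ.
Then v_1 = N · v_2 = (-1, -2, 1, 2)ᵀ.

Sanity check: (A − (-1)·I) v_1 = (0, 0, 0, 0)ᵀ = 0. ✓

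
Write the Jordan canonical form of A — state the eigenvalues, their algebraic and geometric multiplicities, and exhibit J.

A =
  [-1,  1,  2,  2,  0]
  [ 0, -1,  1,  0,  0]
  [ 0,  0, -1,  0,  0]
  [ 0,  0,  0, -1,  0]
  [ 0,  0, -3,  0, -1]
J_3(-1) ⊕ J_1(-1) ⊕ J_1(-1)

The characteristic polynomial is
  det(x·I − A) = x^5 + 5*x^4 + 10*x^3 + 10*x^2 + 5*x + 1 = (x + 1)^5

Eigenvalues and multiplicities (the geometric multiplicity of λ is n − rank(A − λI), which equals the number of Jordan blocks for λ):
  λ = -1: algebraic multiplicity = 5, geometric multiplicity = 3

Determining the block sizes for each eigenvalue:
  λ = -1: with am = 5 and gm = 3, the partition is not yet determined (e.g. several partitions of 5 into 3 parts exist). Let N = A − (-1)·I. Computing rank(N^1) = 2, rank(N^2) = 1, rank(N^3) = 0; the number of blocks of size ≥ j is rank(N^{j−1}) − rank(N^j), giving [3, 1, 1]. So we have 1 block(s) of size 3, 2 block(s) of size 1 → block sizes [3, 1, 1]

Assembling the blocks gives a Jordan form
J =
  [-1,  1,  0,  0,  0]
  [ 0, -1,  1,  0,  0]
  [ 0,  0, -1,  0,  0]
  [ 0,  0,  0, -1,  0]
  [ 0,  0,  0,  0, -1]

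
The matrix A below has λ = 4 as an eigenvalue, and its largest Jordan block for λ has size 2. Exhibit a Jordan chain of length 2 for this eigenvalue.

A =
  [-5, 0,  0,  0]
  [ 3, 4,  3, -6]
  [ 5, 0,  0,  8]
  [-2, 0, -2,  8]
A Jordan chain for λ = 4 of length 2:
v_1 = (0, 3, -4, -2)ᵀ
v_2 = (0, 0, 1, 0)ᵀ

Let N = A − (4)·I. We want v_2 with N^2 v_2 = 0 but N^1 v_2 ≠ 0; then v_{j-1} := N · v_j for j = 2, …, 2.

Pick v_2 = (0, 0, 1, 0)ᵀ.
Then v_1 = N · v_2 = (0, 3, -4, -2)ᵀ.

Sanity check: (A − (4)·I) v_1 = (0, 0, 0, 0)ᵀ = 0. ✓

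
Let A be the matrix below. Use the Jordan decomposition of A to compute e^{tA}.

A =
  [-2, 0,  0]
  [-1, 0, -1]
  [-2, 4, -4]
e^{tA} =
  [exp(-2*t), 0, 0]
  [-t*exp(-2*t), 2*t*exp(-2*t) + exp(-2*t), -t*exp(-2*t)]
  [-2*t*exp(-2*t), 4*t*exp(-2*t), -2*t*exp(-2*t) + exp(-2*t)]

Strategy: write A = P · J · P⁻¹ where J is a Jordan canonical form, so e^{tA} = P · e^{tJ} · P⁻¹, and e^{tJ} can be computed block-by-block.

A has Jordan form
J =
  [-2,  1,  0]
  [ 0, -2,  0]
  [ 0,  0, -2]
(up to reordering of blocks).

Per-block formulas:
  For a 2×2 Jordan block J_2(-2): exp(t · J_2(-2)) = e^(-2t)·(I + t·N), where N is the 2×2 nilpotent shift.
  For a 1×1 block at λ = -2: exp(t · [-2]) = [e^(-2t)].

After assembling e^{tJ} and conjugating by P, we get:

e^{tA} =
  [exp(-2*t), 0, 0]
  [-t*exp(-2*t), 2*t*exp(-2*t) + exp(-2*t), -t*exp(-2*t)]
  [-2*t*exp(-2*t), 4*t*exp(-2*t), -2*t*exp(-2*t) + exp(-2*t)]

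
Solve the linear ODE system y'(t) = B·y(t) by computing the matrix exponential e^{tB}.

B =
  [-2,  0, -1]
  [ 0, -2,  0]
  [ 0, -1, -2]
e^{tB} =
  [exp(-2*t), t^2*exp(-2*t)/2, -t*exp(-2*t)]
  [0, exp(-2*t), 0]
  [0, -t*exp(-2*t), exp(-2*t)]

Strategy: write B = P · J · P⁻¹ where J is a Jordan canonical form, so e^{tB} = P · e^{tJ} · P⁻¹, and e^{tJ} can be computed block-by-block.

B has Jordan form
J =
  [-2,  1,  0]
  [ 0, -2,  1]
  [ 0,  0, -2]
(up to reordering of blocks).

Per-block formulas:
  For a 3×3 Jordan block J_3(-2): exp(t · J_3(-2)) = e^(-2t)·(I + t·N + (t^2/2)·N^2), where N is the 3×3 nilpotent shift.

After assembling e^{tJ} and conjugating by P, we get:

e^{tB} =
  [exp(-2*t), t^2*exp(-2*t)/2, -t*exp(-2*t)]
  [0, exp(-2*t), 0]
  [0, -t*exp(-2*t), exp(-2*t)]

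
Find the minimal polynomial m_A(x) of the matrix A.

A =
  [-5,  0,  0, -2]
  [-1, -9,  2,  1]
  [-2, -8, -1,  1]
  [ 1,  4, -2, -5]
x^3 + 15*x^2 + 75*x + 125

The characteristic polynomial is χ_A(x) = (x + 5)^4, so the eigenvalues are known. The minimal polynomial is
  m_A(x) = Π_λ (x − λ)^{k_λ}
where k_λ is the size of the *largest* Jordan block for λ (equivalently, the smallest k with (A − λI)^k v = 0 for every generalised eigenvector v of λ).

  λ = -5: largest Jordan block has size 3, contributing (x + 5)^3

So m_A(x) = (x + 5)^3 = x^3 + 15*x^2 + 75*x + 125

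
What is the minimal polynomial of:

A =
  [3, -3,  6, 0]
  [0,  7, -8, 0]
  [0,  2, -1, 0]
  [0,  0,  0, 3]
x^2 - 6*x + 9

The characteristic polynomial is χ_A(x) = (x - 3)^4, so the eigenvalues are known. The minimal polynomial is
  m_A(x) = Π_λ (x − λ)^{k_λ}
where k_λ is the size of the *largest* Jordan block for λ (equivalently, the smallest k with (A − λI)^k v = 0 for every generalised eigenvector v of λ).

  λ = 3: largest Jordan block has size 2, contributing (x − 3)^2

So m_A(x) = (x - 3)^2 = x^2 - 6*x + 9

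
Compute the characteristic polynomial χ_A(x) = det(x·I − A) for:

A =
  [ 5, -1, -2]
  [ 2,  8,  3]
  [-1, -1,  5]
x^3 - 18*x^2 + 108*x - 216

Expanding det(x·I − A) (e.g. by cofactor expansion or by noting that A is similar to its Jordan form J, which has the same characteristic polynomial as A) gives
  χ_A(x) = x^3 - 18*x^2 + 108*x - 216
which factors as (x - 6)^3. The eigenvalues (with algebraic multiplicities) are λ = 6 with multiplicity 3.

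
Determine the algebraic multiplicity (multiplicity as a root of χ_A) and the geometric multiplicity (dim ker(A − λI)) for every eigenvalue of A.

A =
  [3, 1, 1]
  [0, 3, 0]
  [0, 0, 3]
λ = 3: alg = 3, geom = 2

Step 1 — factor the characteristic polynomial to read off the algebraic multiplicities:
  χ_A(x) = (x - 3)^3

Step 2 — compute geometric multiplicities via the rank-nullity identity g(λ) = n − rank(A − λI):
  rank(A − (3)·I) = 1, so dim ker(A − (3)·I) = n − 1 = 2

Summary:
  λ = 3: algebraic multiplicity = 3, geometric multiplicity = 2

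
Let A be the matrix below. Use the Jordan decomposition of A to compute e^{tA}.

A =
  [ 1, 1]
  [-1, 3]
e^{tA} =
  [-t*exp(2*t) + exp(2*t), t*exp(2*t)]
  [-t*exp(2*t), t*exp(2*t) + exp(2*t)]

Strategy: write A = P · J · P⁻¹ where J is a Jordan canonical form, so e^{tA} = P · e^{tJ} · P⁻¹, and e^{tJ} can be computed block-by-block.

A has Jordan form
J =
  [2, 1]
  [0, 2]
(up to reordering of blocks).

Per-block formulas:
  For a 2×2 Jordan block J_2(2): exp(t · J_2(2)) = e^(2t)·(I + t·N), where N is the 2×2 nilpotent shift.

After assembling e^{tJ} and conjugating by P, we get:

e^{tA} =
  [-t*exp(2*t) + exp(2*t), t*exp(2*t)]
  [-t*exp(2*t), t*exp(2*t) + exp(2*t)]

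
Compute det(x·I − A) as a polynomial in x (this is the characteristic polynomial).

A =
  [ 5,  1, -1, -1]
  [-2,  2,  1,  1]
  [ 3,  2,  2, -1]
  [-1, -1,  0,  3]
x^4 - 12*x^3 + 54*x^2 - 108*x + 81

Expanding det(x·I − A) (e.g. by cofactor expansion or by noting that A is similar to its Jordan form J, which has the same characteristic polynomial as A) gives
  χ_A(x) = x^4 - 12*x^3 + 54*x^2 - 108*x + 81
which factors as (x - 3)^4. The eigenvalues (with algebraic multiplicities) are λ = 3 with multiplicity 4.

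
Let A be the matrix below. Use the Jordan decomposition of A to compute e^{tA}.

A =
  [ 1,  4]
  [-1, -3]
e^{tA} =
  [2*t*exp(-t) + exp(-t), 4*t*exp(-t)]
  [-t*exp(-t), -2*t*exp(-t) + exp(-t)]

Strategy: write A = P · J · P⁻¹ where J is a Jordan canonical form, so e^{tA} = P · e^{tJ} · P⁻¹, and e^{tJ} can be computed block-by-block.

A has Jordan form
J =
  [-1,  1]
  [ 0, -1]
(up to reordering of blocks).

Per-block formulas:
  For a 2×2 Jordan block J_2(-1): exp(t · J_2(-1)) = e^(-1t)·(I + t·N), where N is the 2×2 nilpotent shift.

After assembling e^{tJ} and conjugating by P, we get:

e^{tA} =
  [2*t*exp(-t) + exp(-t), 4*t*exp(-t)]
  [-t*exp(-t), -2*t*exp(-t) + exp(-t)]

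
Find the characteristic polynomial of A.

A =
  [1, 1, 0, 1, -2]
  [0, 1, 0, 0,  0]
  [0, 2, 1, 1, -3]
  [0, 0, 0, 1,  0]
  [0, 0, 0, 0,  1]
x^5 - 5*x^4 + 10*x^3 - 10*x^2 + 5*x - 1

Expanding det(x·I − A) (e.g. by cofactor expansion or by noting that A is similar to its Jordan form J, which has the same characteristic polynomial as A) gives
  χ_A(x) = x^5 - 5*x^4 + 10*x^3 - 10*x^2 + 5*x - 1
which factors as (x - 1)^5. The eigenvalues (with algebraic multiplicities) are λ = 1 with multiplicity 5.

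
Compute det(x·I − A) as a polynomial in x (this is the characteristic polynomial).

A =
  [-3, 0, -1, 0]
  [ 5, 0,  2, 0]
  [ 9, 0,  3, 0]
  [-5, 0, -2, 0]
x^4

Expanding det(x·I − A) (e.g. by cofactor expansion or by noting that A is similar to its Jordan form J, which has the same characteristic polynomial as A) gives
  χ_A(x) = x^4
which factors as x^4. The eigenvalues (with algebraic multiplicities) are λ = 0 with multiplicity 4.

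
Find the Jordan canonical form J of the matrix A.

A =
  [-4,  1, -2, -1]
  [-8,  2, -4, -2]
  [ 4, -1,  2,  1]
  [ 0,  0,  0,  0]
J_2(0) ⊕ J_1(0) ⊕ J_1(0)

The characteristic polynomial is
  det(x·I − A) = x^4

Eigenvalues and multiplicities (the geometric multiplicity of λ is n − rank(A − λI), which equals the number of Jordan blocks for λ):
  λ = 0: algebraic multiplicity = 4, geometric multiplicity = 3

Determining the block sizes for each eigenvalue:
  λ = 0: 3 blocks summing to 4 forces exactly one block of size 2 and the rest size 1 → block sizes [2, 1, 1]

Assembling the blocks gives a Jordan form
J =
  [0, 1, 0, 0]
  [0, 0, 0, 0]
  [0, 0, 0, 0]
  [0, 0, 0, 0]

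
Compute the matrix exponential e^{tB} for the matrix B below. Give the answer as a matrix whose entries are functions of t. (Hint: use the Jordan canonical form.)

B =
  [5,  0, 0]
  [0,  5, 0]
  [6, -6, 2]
e^{tB} =
  [exp(5*t), 0, 0]
  [0, exp(5*t), 0]
  [2*exp(5*t) - 2*exp(2*t), -2*exp(5*t) + 2*exp(2*t), exp(2*t)]

Strategy: write B = P · J · P⁻¹ where J is a Jordan canonical form, so e^{tB} = P · e^{tJ} · P⁻¹, and e^{tJ} can be computed block-by-block.

B has Jordan form
J =
  [2, 0, 0]
  [0, 5, 0]
  [0, 0, 5]
(up to reordering of blocks).

Per-block formulas:
  For a 1×1 block at λ = 5: exp(t · [5]) = [e^(5t)].
  For a 1×1 block at λ = 2: exp(t · [2]) = [e^(2t)].

After assembling e^{tJ} and conjugating by P, we get:

e^{tB} =
  [exp(5*t), 0, 0]
  [0, exp(5*t), 0]
  [2*exp(5*t) - 2*exp(2*t), -2*exp(5*t) + 2*exp(2*t), exp(2*t)]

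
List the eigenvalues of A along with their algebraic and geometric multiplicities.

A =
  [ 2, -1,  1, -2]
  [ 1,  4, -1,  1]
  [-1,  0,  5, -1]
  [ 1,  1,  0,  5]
λ = 4: alg = 4, geom = 2

Step 1 — factor the characteristic polynomial to read off the algebraic multiplicities:
  χ_A(x) = (x - 4)^4

Step 2 — compute geometric multiplicities via the rank-nullity identity g(λ) = n − rank(A − λI):
  rank(A − (4)·I) = 2, so dim ker(A − (4)·I) = n − 2 = 2

Summary:
  λ = 4: algebraic multiplicity = 4, geometric multiplicity = 2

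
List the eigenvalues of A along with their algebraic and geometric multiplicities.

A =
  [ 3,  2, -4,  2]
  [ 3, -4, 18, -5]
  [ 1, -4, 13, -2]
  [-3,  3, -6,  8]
λ = 5: alg = 4, geom = 2

Step 1 — factor the characteristic polynomial to read off the algebraic multiplicities:
  χ_A(x) = (x - 5)^4

Step 2 — compute geometric multiplicities via the rank-nullity identity g(λ) = n − rank(A − λI):
  rank(A − (5)·I) = 2, so dim ker(A − (5)·I) = n − 2 = 2

Summary:
  λ = 5: algebraic multiplicity = 4, geometric multiplicity = 2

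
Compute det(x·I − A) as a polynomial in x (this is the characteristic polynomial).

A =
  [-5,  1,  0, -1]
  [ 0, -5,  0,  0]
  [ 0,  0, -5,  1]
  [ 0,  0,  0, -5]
x^4 + 20*x^3 + 150*x^2 + 500*x + 625

Expanding det(x·I − A) (e.g. by cofactor expansion or by noting that A is similar to its Jordan form J, which has the same characteristic polynomial as A) gives
  χ_A(x) = x^4 + 20*x^3 + 150*x^2 + 500*x + 625
which factors as (x + 5)^4. The eigenvalues (with algebraic multiplicities) are λ = -5 with multiplicity 4.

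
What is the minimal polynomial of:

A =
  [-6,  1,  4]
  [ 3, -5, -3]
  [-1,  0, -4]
x^3 + 15*x^2 + 75*x + 125

The characteristic polynomial is χ_A(x) = (x + 5)^3, so the eigenvalues are known. The minimal polynomial is
  m_A(x) = Π_λ (x − λ)^{k_λ}
where k_λ is the size of the *largest* Jordan block for λ (equivalently, the smallest k with (A − λI)^k v = 0 for every generalised eigenvector v of λ).

  λ = -5: largest Jordan block has size 3, contributing (x + 5)^3

So m_A(x) = (x + 5)^3 = x^3 + 15*x^2 + 75*x + 125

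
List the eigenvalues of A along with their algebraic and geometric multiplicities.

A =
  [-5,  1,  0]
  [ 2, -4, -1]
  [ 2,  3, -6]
λ = -5: alg = 3, geom = 1

Step 1 — factor the characteristic polynomial to read off the algebraic multiplicities:
  χ_A(x) = (x + 5)^3

Step 2 — compute geometric multiplicities via the rank-nullity identity g(λ) = n − rank(A − λI):
  rank(A − (-5)·I) = 2, so dim ker(A − (-5)·I) = n − 2 = 1

Summary:
  λ = -5: algebraic multiplicity = 3, geometric multiplicity = 1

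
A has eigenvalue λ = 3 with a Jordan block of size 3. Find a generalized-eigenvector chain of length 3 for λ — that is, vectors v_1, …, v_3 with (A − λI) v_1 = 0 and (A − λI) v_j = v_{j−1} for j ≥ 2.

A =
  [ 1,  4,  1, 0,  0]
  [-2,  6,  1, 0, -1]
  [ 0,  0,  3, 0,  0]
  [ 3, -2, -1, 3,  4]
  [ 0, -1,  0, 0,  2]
A Jordan chain for λ = 3 of length 3:
v_1 = (-4, -2, 0, -2, 2)ᵀ
v_2 = (-2, -2, 0, 3, 0)ᵀ
v_3 = (1, 0, 0, 0, 0)ᵀ

Let N = A − (3)·I. We want v_3 with N^3 v_3 = 0 but N^2 v_3 ≠ 0; then v_{j-1} := N · v_j for j = 3, …, 2.

Pick v_3 = (1, 0, 0, 0, 0)ᵀ.
Then v_2 = N · v_3 = (-2, -2, 0, 3, 0)ᵀ.
Then v_1 = N · v_2 = (-4, -2, 0, -2, 2)ᵀ.

Sanity check: (A − (3)·I) v_1 = (0, 0, 0, 0, 0)ᵀ = 0. ✓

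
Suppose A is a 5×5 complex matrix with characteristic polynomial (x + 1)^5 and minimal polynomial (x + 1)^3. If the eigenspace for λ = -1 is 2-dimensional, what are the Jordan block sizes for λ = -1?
Block sizes for λ = -1: [3, 2]

Step 1 — from the characteristic polynomial, algebraic multiplicity of λ = -1 is 5. From dim ker(A − (-1)·I) = 2, there are exactly 2 Jordan blocks for λ = -1.
Step 2 — from the minimal polynomial, the factor (x + 1)^3 tells us the largest block for λ = -1 has size 3.
Step 3 — with total size 5, 2 blocks, and largest block 3, the block sizes (in nonincreasing order) are [3, 2].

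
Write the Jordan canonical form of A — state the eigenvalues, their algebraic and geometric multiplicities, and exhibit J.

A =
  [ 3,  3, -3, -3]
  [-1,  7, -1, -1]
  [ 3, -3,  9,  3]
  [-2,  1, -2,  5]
J_3(6) ⊕ J_1(6)

The characteristic polynomial is
  det(x·I − A) = x^4 - 24*x^3 + 216*x^2 - 864*x + 1296 = (x - 6)^4

Eigenvalues and multiplicities (the geometric multiplicity of λ is n − rank(A − λI), which equals the number of Jordan blocks for λ):
  λ = 6: algebraic multiplicity = 4, geometric multiplicity = 2

Determining the block sizes for each eigenvalue:
  λ = 6: with am = 4 and gm = 2, the partition is not yet determined (e.g. several partitions of 4 into 2 parts exist). Let N = A − (6)·I. Computing rank(N^1) = 2, rank(N^2) = 1, rank(N^3) = 0; the number of blocks of size ≥ j is rank(N^{j−1}) − rank(N^j), giving [2, 1, 1]. So we have 1 block(s) of size 3, 1 block(s) of size 1 → block sizes [3, 1]

Assembling the blocks gives a Jordan form
J =
  [6, 1, 0, 0]
  [0, 6, 1, 0]
  [0, 0, 6, 0]
  [0, 0, 0, 6]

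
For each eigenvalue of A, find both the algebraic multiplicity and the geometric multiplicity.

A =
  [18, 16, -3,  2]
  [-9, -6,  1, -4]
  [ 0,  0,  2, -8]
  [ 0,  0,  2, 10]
λ = 6: alg = 4, geom = 2

Step 1 — factor the characteristic polynomial to read off the algebraic multiplicities:
  χ_A(x) = (x - 6)^4

Step 2 — compute geometric multiplicities via the rank-nullity identity g(λ) = n − rank(A − λI):
  rank(A − (6)·I) = 2, so dim ker(A − (6)·I) = n − 2 = 2

Summary:
  λ = 6: algebraic multiplicity = 4, geometric multiplicity = 2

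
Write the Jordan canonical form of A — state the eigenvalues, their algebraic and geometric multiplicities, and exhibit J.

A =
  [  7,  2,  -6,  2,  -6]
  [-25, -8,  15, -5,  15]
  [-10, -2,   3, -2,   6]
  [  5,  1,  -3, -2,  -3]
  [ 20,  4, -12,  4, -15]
J_2(-3) ⊕ J_1(-3) ⊕ J_1(-3) ⊕ J_1(-3)

The characteristic polynomial is
  det(x·I − A) = x^5 + 15*x^4 + 90*x^3 + 270*x^2 + 405*x + 243 = (x + 3)^5

Eigenvalues and multiplicities (the geometric multiplicity of λ is n − rank(A − λI), which equals the number of Jordan blocks for λ):
  λ = -3: algebraic multiplicity = 5, geometric multiplicity = 4

Determining the block sizes for each eigenvalue:
  λ = -3: 4 blocks summing to 5 forces exactly one block of size 2 and the rest size 1 → block sizes [2, 1, 1, 1]

Assembling the blocks gives a Jordan form
J =
  [-3,  1,  0,  0,  0]
  [ 0, -3,  0,  0,  0]
  [ 0,  0, -3,  0,  0]
  [ 0,  0,  0, -3,  0]
  [ 0,  0,  0,  0, -3]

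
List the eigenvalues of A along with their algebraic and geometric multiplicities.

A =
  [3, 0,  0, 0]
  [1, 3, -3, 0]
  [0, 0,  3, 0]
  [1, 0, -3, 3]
λ = 3: alg = 4, geom = 3

Step 1 — factor the characteristic polynomial to read off the algebraic multiplicities:
  χ_A(x) = (x - 3)^4

Step 2 — compute geometric multiplicities via the rank-nullity identity g(λ) = n − rank(A − λI):
  rank(A − (3)·I) = 1, so dim ker(A − (3)·I) = n − 1 = 3

Summary:
  λ = 3: algebraic multiplicity = 4, geometric multiplicity = 3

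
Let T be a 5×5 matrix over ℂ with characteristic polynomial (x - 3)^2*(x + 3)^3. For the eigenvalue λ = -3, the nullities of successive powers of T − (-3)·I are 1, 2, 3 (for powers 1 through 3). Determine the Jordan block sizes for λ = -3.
Block sizes for λ = -3: [3]

From the dimensions of kernels of powers, the number of Jordan blocks of size at least j is d_j − d_{j−1} where d_j = dim ker(N^j) (with d_0 = 0). Computing the differences gives [1, 1, 1].
The number of blocks of size exactly k is (#blocks of size ≥ k) − (#blocks of size ≥ k + 1), so the partition is: 1 block(s) of size 3.
In nonincreasing order the block sizes are [3].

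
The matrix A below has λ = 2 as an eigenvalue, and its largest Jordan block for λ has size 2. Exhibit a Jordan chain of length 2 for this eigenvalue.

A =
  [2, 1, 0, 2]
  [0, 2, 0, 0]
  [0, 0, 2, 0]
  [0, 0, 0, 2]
A Jordan chain for λ = 2 of length 2:
v_1 = (1, 0, 0, 0)ᵀ
v_2 = (0, 1, 0, 0)ᵀ

Let N = A − (2)·I. We want v_2 with N^2 v_2 = 0 but N^1 v_2 ≠ 0; then v_{j-1} := N · v_j for j = 2, …, 2.

Pick v_2 = (0, 1, 0, 0)ᵀ.
Then v_1 = N · v_2 = (1, 0, 0, 0)ᵀ.

Sanity check: (A − (2)·I) v_1 = (0, 0, 0, 0)ᵀ = 0. ✓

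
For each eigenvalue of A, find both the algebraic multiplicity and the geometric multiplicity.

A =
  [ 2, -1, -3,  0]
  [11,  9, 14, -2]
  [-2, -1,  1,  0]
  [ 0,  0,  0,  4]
λ = 4: alg = 4, geom = 2

Step 1 — factor the characteristic polynomial to read off the algebraic multiplicities:
  χ_A(x) = (x - 4)^4

Step 2 — compute geometric multiplicities via the rank-nullity identity g(λ) = n − rank(A − λI):
  rank(A − (4)·I) = 2, so dim ker(A − (4)·I) = n − 2 = 2

Summary:
  λ = 4: algebraic multiplicity = 4, geometric multiplicity = 2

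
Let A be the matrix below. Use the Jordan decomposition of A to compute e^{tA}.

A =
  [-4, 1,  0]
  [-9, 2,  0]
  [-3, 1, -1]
e^{tA} =
  [-3*t*exp(-t) + exp(-t), t*exp(-t), 0]
  [-9*t*exp(-t), 3*t*exp(-t) + exp(-t), 0]
  [-3*t*exp(-t), t*exp(-t), exp(-t)]

Strategy: write A = P · J · P⁻¹ where J is a Jordan canonical form, so e^{tA} = P · e^{tJ} · P⁻¹, and e^{tJ} can be computed block-by-block.

A has Jordan form
J =
  [-1,  1,  0]
  [ 0, -1,  0]
  [ 0,  0, -1]
(up to reordering of blocks).

Per-block formulas:
  For a 1×1 block at λ = -1: exp(t · [-1]) = [e^(-1t)].
  For a 2×2 Jordan block J_2(-1): exp(t · J_2(-1)) = e^(-1t)·(I + t·N), where N is the 2×2 nilpotent shift.

After assembling e^{tJ} and conjugating by P, we get:

e^{tA} =
  [-3*t*exp(-t) + exp(-t), t*exp(-t), 0]
  [-9*t*exp(-t), 3*t*exp(-t) + exp(-t), 0]
  [-3*t*exp(-t), t*exp(-t), exp(-t)]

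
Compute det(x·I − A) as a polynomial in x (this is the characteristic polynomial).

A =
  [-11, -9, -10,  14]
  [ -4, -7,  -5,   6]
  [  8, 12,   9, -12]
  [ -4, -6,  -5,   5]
x^4 + 4*x^3 + 6*x^2 + 4*x + 1

Expanding det(x·I − A) (e.g. by cofactor expansion or by noting that A is similar to its Jordan form J, which has the same characteristic polynomial as A) gives
  χ_A(x) = x^4 + 4*x^3 + 6*x^2 + 4*x + 1
which factors as (x + 1)^4. The eigenvalues (with algebraic multiplicities) are λ = -1 with multiplicity 4.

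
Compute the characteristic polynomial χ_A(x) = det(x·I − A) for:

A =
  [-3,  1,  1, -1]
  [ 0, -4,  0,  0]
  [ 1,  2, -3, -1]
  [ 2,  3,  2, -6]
x^4 + 16*x^3 + 96*x^2 + 256*x + 256

Expanding det(x·I − A) (e.g. by cofactor expansion or by noting that A is similar to its Jordan form J, which has the same characteristic polynomial as A) gives
  χ_A(x) = x^4 + 16*x^3 + 96*x^2 + 256*x + 256
which factors as (x + 4)^4. The eigenvalues (with algebraic multiplicities) are λ = -4 with multiplicity 4.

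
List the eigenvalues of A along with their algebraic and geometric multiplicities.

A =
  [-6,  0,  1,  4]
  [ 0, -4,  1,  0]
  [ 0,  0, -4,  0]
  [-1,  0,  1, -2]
λ = -4: alg = 4, geom = 2

Step 1 — factor the characteristic polynomial to read off the algebraic multiplicities:
  χ_A(x) = (x + 4)^4

Step 2 — compute geometric multiplicities via the rank-nullity identity g(λ) = n − rank(A − λI):
  rank(A − (-4)·I) = 2, so dim ker(A − (-4)·I) = n − 2 = 2

Summary:
  λ = -4: algebraic multiplicity = 4, geometric multiplicity = 2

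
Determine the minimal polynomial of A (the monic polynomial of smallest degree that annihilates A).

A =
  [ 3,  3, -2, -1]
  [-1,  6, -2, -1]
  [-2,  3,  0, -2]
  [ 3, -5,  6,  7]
x^3 - 12*x^2 + 48*x - 64

The characteristic polynomial is χ_A(x) = (x - 4)^4, so the eigenvalues are known. The minimal polynomial is
  m_A(x) = Π_λ (x − λ)^{k_λ}
where k_λ is the size of the *largest* Jordan block for λ (equivalently, the smallest k with (A − λI)^k v = 0 for every generalised eigenvector v of λ).

  λ = 4: largest Jordan block has size 3, contributing (x − 4)^3

So m_A(x) = (x - 4)^3 = x^3 - 12*x^2 + 48*x - 64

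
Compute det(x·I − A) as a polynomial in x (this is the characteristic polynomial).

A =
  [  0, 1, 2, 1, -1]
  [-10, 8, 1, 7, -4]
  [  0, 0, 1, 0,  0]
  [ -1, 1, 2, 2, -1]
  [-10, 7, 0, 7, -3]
x^5 - 8*x^4 + 22*x^3 - 28*x^2 + 17*x - 4

Expanding det(x·I − A) (e.g. by cofactor expansion or by noting that A is similar to its Jordan form J, which has the same characteristic polynomial as A) gives
  χ_A(x) = x^5 - 8*x^4 + 22*x^3 - 28*x^2 + 17*x - 4
which factors as (x - 4)*(x - 1)^4. The eigenvalues (with algebraic multiplicities) are λ = 1 with multiplicity 4, λ = 4 with multiplicity 1.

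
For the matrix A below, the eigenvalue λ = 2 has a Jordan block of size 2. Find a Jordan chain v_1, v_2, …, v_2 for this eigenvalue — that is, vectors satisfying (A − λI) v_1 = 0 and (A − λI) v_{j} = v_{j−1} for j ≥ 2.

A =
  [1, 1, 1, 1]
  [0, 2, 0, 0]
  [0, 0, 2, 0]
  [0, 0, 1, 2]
A Jordan chain for λ = 2 of length 2:
v_1 = (1, 0, 0, 1)ᵀ
v_2 = (0, 0, 1, 0)ᵀ

Let N = A − (2)·I. We want v_2 with N^2 v_2 = 0 but N^1 v_2 ≠ 0; then v_{j-1} := N · v_j for j = 2, …, 2.

Pick v_2 = (0, 0, 1, 0)ᵀ.
Then v_1 = N · v_2 = (1, 0, 0, 1)ᵀ.

Sanity check: (A − (2)·I) v_1 = (0, 0, 0, 0)ᵀ = 0. ✓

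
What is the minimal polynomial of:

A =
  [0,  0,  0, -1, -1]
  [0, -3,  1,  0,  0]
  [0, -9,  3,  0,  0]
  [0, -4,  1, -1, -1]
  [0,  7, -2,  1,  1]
x^3

The characteristic polynomial is χ_A(x) = x^5, so the eigenvalues are known. The minimal polynomial is
  m_A(x) = Π_λ (x − λ)^{k_λ}
where k_λ is the size of the *largest* Jordan block for λ (equivalently, the smallest k with (A − λI)^k v = 0 for every generalised eigenvector v of λ).

  λ = 0: largest Jordan block has size 3, contributing (x − 0)^3

So m_A(x) = x^3 = x^3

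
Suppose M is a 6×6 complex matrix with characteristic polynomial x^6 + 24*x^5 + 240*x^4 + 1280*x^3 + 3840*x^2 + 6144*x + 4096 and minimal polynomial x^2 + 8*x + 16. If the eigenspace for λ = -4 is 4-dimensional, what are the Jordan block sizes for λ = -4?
Block sizes for λ = -4: [2, 2, 1, 1]

Step 1 — from the characteristic polynomial, algebraic multiplicity of λ = -4 is 6. From dim ker(M − (-4)·I) = 4, there are exactly 4 Jordan blocks for λ = -4.
Step 2 — from the minimal polynomial, the factor (x + 4)^2 tells us the largest block for λ = -4 has size 2.
Step 3 — with total size 6, 4 blocks, and largest block 2, the block sizes (in nonincreasing order) are [2, 2, 1, 1].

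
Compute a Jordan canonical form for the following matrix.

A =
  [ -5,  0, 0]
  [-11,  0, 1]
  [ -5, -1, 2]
J_1(-5) ⊕ J_2(1)

The characteristic polynomial is
  det(x·I − A) = x^3 + 3*x^2 - 9*x + 5 = (x - 1)^2*(x + 5)

Eigenvalues and multiplicities (the geometric multiplicity of λ is n − rank(A − λI), which equals the number of Jordan blocks for λ):
  λ = -5: algebraic multiplicity = 1, geometric multiplicity = 1
  λ = 1: algebraic multiplicity = 2, geometric multiplicity = 1

Determining the block sizes for each eigenvalue:
  λ = -5: one block (gm = 1), so the single block has size am = 1 → block sizes [1]
  λ = 1: one block (gm = 1), so the single block has size am = 2 → block sizes [2]

Assembling the blocks gives a Jordan form
J =
  [-5, 0, 0]
  [ 0, 1, 1]
  [ 0, 0, 1]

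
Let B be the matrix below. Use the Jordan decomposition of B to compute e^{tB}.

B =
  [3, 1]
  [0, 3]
e^{tB} =
  [exp(3*t), t*exp(3*t)]
  [0, exp(3*t)]

Strategy: write B = P · J · P⁻¹ where J is a Jordan canonical form, so e^{tB} = P · e^{tJ} · P⁻¹, and e^{tJ} can be computed block-by-block.

B has Jordan form
J =
  [3, 1]
  [0, 3]
(up to reordering of blocks).

Per-block formulas:
  For a 2×2 Jordan block J_2(3): exp(t · J_2(3)) = e^(3t)·(I + t·N), where N is the 2×2 nilpotent shift.

After assembling e^{tJ} and conjugating by P, we get:

e^{tB} =
  [exp(3*t), t*exp(3*t)]
  [0, exp(3*t)]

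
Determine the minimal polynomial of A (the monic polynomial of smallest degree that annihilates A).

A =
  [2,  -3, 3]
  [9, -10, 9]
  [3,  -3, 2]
x^2 + 5*x + 4

The characteristic polynomial is χ_A(x) = (x + 1)^2*(x + 4), so the eigenvalues are known. The minimal polynomial is
  m_A(x) = Π_λ (x − λ)^{k_λ}
where k_λ is the size of the *largest* Jordan block for λ (equivalently, the smallest k with (A − λI)^k v = 0 for every generalised eigenvector v of λ).

  λ = -4: largest Jordan block has size 1, contributing (x + 4)
  λ = -1: largest Jordan block has size 1, contributing (x + 1)

So m_A(x) = (x + 1)*(x + 4) = x^2 + 5*x + 4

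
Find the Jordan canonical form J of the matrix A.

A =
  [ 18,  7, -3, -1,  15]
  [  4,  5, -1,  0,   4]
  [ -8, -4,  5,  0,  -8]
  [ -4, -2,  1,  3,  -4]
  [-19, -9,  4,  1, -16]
J_3(3) ⊕ J_1(3) ⊕ J_1(3)

The characteristic polynomial is
  det(x·I − A) = x^5 - 15*x^4 + 90*x^3 - 270*x^2 + 405*x - 243 = (x - 3)^5

Eigenvalues and multiplicities (the geometric multiplicity of λ is n − rank(A − λI), which equals the number of Jordan blocks for λ):
  λ = 3: algebraic multiplicity = 5, geometric multiplicity = 3

Determining the block sizes for each eigenvalue:
  λ = 3: with am = 5 and gm = 3, the partition is not yet determined (e.g. several partitions of 5 into 3 parts exist). Let N = A − (3)·I. Computing rank(N^1) = 2, rank(N^2) = 1, rank(N^3) = 0; the number of blocks of size ≥ j is rank(N^{j−1}) − rank(N^j), giving [3, 1, 1]. So we have 1 block(s) of size 3, 2 block(s) of size 1 → block sizes [3, 1, 1]

Assembling the blocks gives a Jordan form
J =
  [3, 1, 0, 0, 0]
  [0, 3, 1, 0, 0]
  [0, 0, 3, 0, 0]
  [0, 0, 0, 3, 0]
  [0, 0, 0, 0, 3]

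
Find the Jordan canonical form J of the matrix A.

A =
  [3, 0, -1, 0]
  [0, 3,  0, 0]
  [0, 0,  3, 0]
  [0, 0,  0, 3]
J_2(3) ⊕ J_1(3) ⊕ J_1(3)

The characteristic polynomial is
  det(x·I − A) = x^4 - 12*x^3 + 54*x^2 - 108*x + 81 = (x - 3)^4

Eigenvalues and multiplicities (the geometric multiplicity of λ is n − rank(A − λI), which equals the number of Jordan blocks for λ):
  λ = 3: algebraic multiplicity = 4, geometric multiplicity = 3

Determining the block sizes for each eigenvalue:
  λ = 3: 3 blocks summing to 4 forces exactly one block of size 2 and the rest size 1 → block sizes [2, 1, 1]

Assembling the blocks gives a Jordan form
J =
  [3, 1, 0, 0]
  [0, 3, 0, 0]
  [0, 0, 3, 0]
  [0, 0, 0, 3]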